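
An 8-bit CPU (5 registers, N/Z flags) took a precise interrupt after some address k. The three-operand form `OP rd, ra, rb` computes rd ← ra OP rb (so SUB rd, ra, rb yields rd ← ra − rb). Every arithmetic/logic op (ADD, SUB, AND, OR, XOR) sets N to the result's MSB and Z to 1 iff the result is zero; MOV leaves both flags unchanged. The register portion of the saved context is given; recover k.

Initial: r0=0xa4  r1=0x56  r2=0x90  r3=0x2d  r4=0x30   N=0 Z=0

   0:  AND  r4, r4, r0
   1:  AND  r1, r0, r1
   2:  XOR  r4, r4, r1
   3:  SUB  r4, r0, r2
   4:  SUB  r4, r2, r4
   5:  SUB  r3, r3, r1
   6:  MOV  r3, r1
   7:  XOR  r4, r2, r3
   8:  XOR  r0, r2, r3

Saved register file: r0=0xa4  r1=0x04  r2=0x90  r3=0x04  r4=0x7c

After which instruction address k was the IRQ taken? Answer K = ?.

K = 6

after  0: r0=0xa4 r1=0x56 r2=0x90 r3=0x2d r4=0x20  N=0 Z=0
after  1: r0=0xa4 r1=0x04 r2=0x90 r3=0x2d r4=0x20  N=0 Z=0
after  2: r0=0xa4 r1=0x04 r2=0x90 r3=0x2d r4=0x24  N=0 Z=0
after  3: r0=0xa4 r1=0x04 r2=0x90 r3=0x2d r4=0x14  N=0 Z=0
after  4: r0=0xa4 r1=0x04 r2=0x90 r3=0x2d r4=0x7c  N=0 Z=0
after  5: r0=0xa4 r1=0x04 r2=0x90 r3=0x29 r4=0x7c  N=0 Z=0
after  6: r0=0xa4 r1=0x04 r2=0x90 r3=0x04 r4=0x7c  N=0 Z=0
-- IRQ taken; context saved, return-PC = 7 --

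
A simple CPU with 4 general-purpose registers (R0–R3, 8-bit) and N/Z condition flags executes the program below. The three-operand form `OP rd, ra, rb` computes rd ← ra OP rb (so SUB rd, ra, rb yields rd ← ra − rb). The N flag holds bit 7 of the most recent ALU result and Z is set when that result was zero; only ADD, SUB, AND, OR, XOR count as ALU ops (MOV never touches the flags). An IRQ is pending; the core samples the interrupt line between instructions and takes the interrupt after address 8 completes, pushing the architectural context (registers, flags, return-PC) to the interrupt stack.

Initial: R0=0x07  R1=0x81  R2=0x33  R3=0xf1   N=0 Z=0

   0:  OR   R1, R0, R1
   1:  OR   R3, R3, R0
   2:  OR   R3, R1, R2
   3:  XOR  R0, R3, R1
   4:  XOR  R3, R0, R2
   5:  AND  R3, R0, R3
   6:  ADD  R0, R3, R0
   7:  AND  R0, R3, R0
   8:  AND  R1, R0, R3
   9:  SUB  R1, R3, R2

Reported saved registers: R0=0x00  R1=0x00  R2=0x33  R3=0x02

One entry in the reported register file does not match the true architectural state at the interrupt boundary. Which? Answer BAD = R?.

after  0: R0=0x07 R1=0x87 R2=0x33 R3=0xf1  N=1 Z=0
after  1: R0=0x07 R1=0x87 R2=0x33 R3=0xf7  N=1 Z=0
after  2: R0=0x07 R1=0x87 R2=0x33 R3=0xb7  N=1 Z=0
after  3: R0=0x30 R1=0x87 R2=0x33 R3=0xb7  N=0 Z=0
after  4: R0=0x30 R1=0x87 R2=0x33 R3=0x03  N=0 Z=0
after  5: R0=0x30 R1=0x87 R2=0x33 R3=0x00  N=0 Z=1
after  6: R0=0x30 R1=0x87 R2=0x33 R3=0x00  N=0 Z=0
after  7: R0=0x00 R1=0x87 R2=0x33 R3=0x00  N=0 Z=1
after  8: R0=0x00 R1=0x00 R2=0x33 R3=0x00  N=0 Z=1
-- IRQ taken; context saved, return-PC = 9 --
mismatch: R3: reported 0x02 vs actual 0x00

BAD = R3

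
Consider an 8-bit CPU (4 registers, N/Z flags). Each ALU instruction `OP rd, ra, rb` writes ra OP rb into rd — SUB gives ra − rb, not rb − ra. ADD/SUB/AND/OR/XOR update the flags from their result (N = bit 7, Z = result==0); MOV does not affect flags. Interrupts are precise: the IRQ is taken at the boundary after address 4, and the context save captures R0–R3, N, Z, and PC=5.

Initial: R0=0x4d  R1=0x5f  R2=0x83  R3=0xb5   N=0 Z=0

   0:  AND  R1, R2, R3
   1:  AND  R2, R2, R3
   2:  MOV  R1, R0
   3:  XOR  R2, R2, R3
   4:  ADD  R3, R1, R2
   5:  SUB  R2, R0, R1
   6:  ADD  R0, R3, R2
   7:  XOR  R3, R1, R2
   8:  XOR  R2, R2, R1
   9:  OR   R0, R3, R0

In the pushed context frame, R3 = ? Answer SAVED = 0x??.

SAVED = 0x81

after  0: R0=0x4d R1=0x81 R2=0x83 R3=0xb5  N=1 Z=0
after  1: R0=0x4d R1=0x81 R2=0x81 R3=0xb5  N=1 Z=0
after  2: R0=0x4d R1=0x4d R2=0x81 R3=0xb5  N=1 Z=0
after  3: R0=0x4d R1=0x4d R2=0x34 R3=0xb5  N=0 Z=0
after  4: R0=0x4d R1=0x4d R2=0x34 R3=0x81  N=1 Z=0
-- IRQ taken; context saved, return-PC = 5 --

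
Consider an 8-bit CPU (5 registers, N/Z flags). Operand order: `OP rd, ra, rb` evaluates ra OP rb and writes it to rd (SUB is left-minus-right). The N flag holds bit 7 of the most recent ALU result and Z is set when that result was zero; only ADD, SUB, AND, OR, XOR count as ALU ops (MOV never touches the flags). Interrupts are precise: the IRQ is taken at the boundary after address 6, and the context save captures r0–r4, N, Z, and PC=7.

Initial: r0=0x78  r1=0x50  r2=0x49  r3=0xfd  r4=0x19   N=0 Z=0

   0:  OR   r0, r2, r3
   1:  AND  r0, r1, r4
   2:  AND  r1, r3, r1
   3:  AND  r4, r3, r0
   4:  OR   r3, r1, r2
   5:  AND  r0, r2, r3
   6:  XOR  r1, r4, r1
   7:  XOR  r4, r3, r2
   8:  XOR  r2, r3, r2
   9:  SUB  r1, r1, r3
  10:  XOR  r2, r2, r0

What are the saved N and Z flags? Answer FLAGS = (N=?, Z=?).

after  0: r0=0xfd r1=0x50 r2=0x49 r3=0xfd r4=0x19  N=1 Z=0
after  1: r0=0x10 r1=0x50 r2=0x49 r3=0xfd r4=0x19  N=0 Z=0
after  2: r0=0x10 r1=0x50 r2=0x49 r3=0xfd r4=0x19  N=0 Z=0
after  3: r0=0x10 r1=0x50 r2=0x49 r3=0xfd r4=0x10  N=0 Z=0
after  4: r0=0x10 r1=0x50 r2=0x49 r3=0x59 r4=0x10  N=0 Z=0
after  5: r0=0x49 r1=0x50 r2=0x49 r3=0x59 r4=0x10  N=0 Z=0
after  6: r0=0x49 r1=0x40 r2=0x49 r3=0x59 r4=0x10  N=0 Z=0
-- IRQ taken; context saved, return-PC = 7 --

FLAGS = (N=0, Z=0)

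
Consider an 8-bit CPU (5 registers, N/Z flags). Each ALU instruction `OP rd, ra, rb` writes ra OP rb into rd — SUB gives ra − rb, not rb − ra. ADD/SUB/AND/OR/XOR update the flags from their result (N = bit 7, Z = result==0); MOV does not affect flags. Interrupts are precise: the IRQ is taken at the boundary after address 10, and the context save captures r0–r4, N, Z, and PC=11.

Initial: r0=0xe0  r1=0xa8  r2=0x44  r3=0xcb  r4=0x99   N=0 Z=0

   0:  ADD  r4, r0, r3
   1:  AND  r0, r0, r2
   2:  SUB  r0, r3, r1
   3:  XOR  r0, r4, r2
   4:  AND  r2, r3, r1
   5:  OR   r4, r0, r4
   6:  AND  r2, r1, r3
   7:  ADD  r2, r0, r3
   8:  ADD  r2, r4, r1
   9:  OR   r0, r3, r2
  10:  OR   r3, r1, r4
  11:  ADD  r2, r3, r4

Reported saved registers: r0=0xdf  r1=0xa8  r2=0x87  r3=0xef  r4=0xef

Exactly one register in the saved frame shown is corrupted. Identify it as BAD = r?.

BAD = r2

after  0: r0=0xe0 r1=0xa8 r2=0x44 r3=0xcb r4=0xab  N=1 Z=0
after  1: r0=0x40 r1=0xa8 r2=0x44 r3=0xcb r4=0xab  N=0 Z=0
after  2: r0=0x23 r1=0xa8 r2=0x44 r3=0xcb r4=0xab  N=0 Z=0
after  3: r0=0xef r1=0xa8 r2=0x44 r3=0xcb r4=0xab  N=1 Z=0
after  4: r0=0xef r1=0xa8 r2=0x88 r3=0xcb r4=0xab  N=1 Z=0
after  5: r0=0xef r1=0xa8 r2=0x88 r3=0xcb r4=0xef  N=1 Z=0
after  6: r0=0xef r1=0xa8 r2=0x88 r3=0xcb r4=0xef  N=1 Z=0
after  7: r0=0xef r1=0xa8 r2=0xba r3=0xcb r4=0xef  N=1 Z=0
after  8: r0=0xef r1=0xa8 r2=0x97 r3=0xcb r4=0xef  N=1 Z=0
after  9: r0=0xdf r1=0xa8 r2=0x97 r3=0xcb r4=0xef  N=1 Z=0
after 10: r0=0xdf r1=0xa8 r2=0x97 r3=0xef r4=0xef  N=1 Z=0
-- IRQ taken; context saved, return-PC = 11 --
mismatch: r2: reported 0x87 vs actual 0x97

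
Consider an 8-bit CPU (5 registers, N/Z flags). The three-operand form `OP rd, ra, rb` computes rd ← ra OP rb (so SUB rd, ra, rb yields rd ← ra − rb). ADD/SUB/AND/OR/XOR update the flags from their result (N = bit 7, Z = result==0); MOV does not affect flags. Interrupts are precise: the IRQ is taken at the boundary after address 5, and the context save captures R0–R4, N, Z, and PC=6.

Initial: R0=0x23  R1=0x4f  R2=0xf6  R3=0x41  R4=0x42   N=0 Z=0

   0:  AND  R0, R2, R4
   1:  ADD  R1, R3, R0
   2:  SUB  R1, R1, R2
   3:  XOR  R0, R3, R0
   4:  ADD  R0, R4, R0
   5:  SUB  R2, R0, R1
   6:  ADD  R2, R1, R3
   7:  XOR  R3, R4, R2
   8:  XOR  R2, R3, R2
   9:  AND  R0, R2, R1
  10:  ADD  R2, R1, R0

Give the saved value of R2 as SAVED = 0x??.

SAVED = 0xb8

after  0: R0=0x42 R1=0x4f R2=0xf6 R3=0x41 R4=0x42  N=0 Z=0
after  1: R0=0x42 R1=0x83 R2=0xf6 R3=0x41 R4=0x42  N=1 Z=0
after  2: R0=0x42 R1=0x8d R2=0xf6 R3=0x41 R4=0x42  N=1 Z=0
after  3: R0=0x03 R1=0x8d R2=0xf6 R3=0x41 R4=0x42  N=0 Z=0
after  4: R0=0x45 R1=0x8d R2=0xf6 R3=0x41 R4=0x42  N=0 Z=0
after  5: R0=0x45 R1=0x8d R2=0xb8 R3=0x41 R4=0x42  N=1 Z=0
-- IRQ taken; context saved, return-PC = 6 --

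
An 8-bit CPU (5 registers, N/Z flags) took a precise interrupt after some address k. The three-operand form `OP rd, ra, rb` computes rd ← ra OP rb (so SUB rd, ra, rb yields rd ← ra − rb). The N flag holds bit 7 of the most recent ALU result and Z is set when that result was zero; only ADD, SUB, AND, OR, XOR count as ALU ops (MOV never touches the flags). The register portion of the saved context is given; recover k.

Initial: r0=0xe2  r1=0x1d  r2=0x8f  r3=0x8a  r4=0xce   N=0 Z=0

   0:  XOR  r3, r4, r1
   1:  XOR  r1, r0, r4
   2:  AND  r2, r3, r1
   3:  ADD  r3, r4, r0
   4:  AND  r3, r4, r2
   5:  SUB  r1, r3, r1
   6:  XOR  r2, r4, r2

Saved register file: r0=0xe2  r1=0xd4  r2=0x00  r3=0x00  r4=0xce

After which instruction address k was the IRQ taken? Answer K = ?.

K = 5

after  0: r0=0xe2 r1=0x1d r2=0x8f r3=0xd3 r4=0xce  N=1 Z=0
after  1: r0=0xe2 r1=0x2c r2=0x8f r3=0xd3 r4=0xce  N=0 Z=0
after  2: r0=0xe2 r1=0x2c r2=0x00 r3=0xd3 r4=0xce  N=0 Z=1
after  3: r0=0xe2 r1=0x2c r2=0x00 r3=0xb0 r4=0xce  N=1 Z=0
after  4: r0=0xe2 r1=0x2c r2=0x00 r3=0x00 r4=0xce  N=0 Z=1
after  5: r0=0xe2 r1=0xd4 r2=0x00 r3=0x00 r4=0xce  N=1 Z=0
-- IRQ taken; context saved, return-PC = 6 --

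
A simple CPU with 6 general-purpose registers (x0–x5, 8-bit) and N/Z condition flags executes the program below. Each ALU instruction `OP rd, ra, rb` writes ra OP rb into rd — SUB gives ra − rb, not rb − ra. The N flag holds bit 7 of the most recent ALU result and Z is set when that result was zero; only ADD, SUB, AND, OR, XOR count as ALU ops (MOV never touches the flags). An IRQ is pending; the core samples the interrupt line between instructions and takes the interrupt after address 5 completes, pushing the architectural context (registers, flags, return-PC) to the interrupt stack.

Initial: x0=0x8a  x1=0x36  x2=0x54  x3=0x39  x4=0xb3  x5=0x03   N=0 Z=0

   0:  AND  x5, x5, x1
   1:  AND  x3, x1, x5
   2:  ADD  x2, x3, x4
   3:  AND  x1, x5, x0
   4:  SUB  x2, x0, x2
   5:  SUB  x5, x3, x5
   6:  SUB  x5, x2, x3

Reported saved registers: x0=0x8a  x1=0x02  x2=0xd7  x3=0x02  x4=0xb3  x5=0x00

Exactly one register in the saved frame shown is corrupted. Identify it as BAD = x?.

after  0: x0=0x8a x1=0x36 x2=0x54 x3=0x39 x4=0xb3 x5=0x02  N=0 Z=0
after  1: x0=0x8a x1=0x36 x2=0x54 x3=0x02 x4=0xb3 x5=0x02  N=0 Z=0
after  2: x0=0x8a x1=0x36 x2=0xb5 x3=0x02 x4=0xb3 x5=0x02  N=1 Z=0
after  3: x0=0x8a x1=0x02 x2=0xb5 x3=0x02 x4=0xb3 x5=0x02  N=0 Z=0
after  4: x0=0x8a x1=0x02 x2=0xd5 x3=0x02 x4=0xb3 x5=0x02  N=1 Z=0
after  5: x0=0x8a x1=0x02 x2=0xd5 x3=0x02 x4=0xb3 x5=0x00  N=0 Z=1
-- IRQ taken; context saved, return-PC = 6 --
mismatch: x2: reported 0xd7 vs actual 0xd5

BAD = x2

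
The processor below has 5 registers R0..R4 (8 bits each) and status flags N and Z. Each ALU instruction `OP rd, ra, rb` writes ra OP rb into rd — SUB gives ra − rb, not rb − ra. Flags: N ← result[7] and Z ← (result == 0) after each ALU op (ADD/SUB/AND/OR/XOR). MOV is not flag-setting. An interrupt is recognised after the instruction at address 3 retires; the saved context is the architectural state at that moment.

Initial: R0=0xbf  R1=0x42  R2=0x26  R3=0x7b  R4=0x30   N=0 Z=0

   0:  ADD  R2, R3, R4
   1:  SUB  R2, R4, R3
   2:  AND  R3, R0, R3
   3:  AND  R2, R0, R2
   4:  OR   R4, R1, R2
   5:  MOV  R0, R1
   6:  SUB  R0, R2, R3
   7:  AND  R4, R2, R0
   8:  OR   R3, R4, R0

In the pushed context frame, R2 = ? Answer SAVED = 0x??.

SAVED = 0xb5

after  0: R0=0xbf R1=0x42 R2=0xab R3=0x7b R4=0x30  N=1 Z=0
after  1: R0=0xbf R1=0x42 R2=0xb5 R3=0x7b R4=0x30  N=1 Z=0
after  2: R0=0xbf R1=0x42 R2=0xb5 R3=0x3b R4=0x30  N=0 Z=0
after  3: R0=0xbf R1=0x42 R2=0xb5 R3=0x3b R4=0x30  N=1 Z=0
-- IRQ taken; context saved, return-PC = 4 --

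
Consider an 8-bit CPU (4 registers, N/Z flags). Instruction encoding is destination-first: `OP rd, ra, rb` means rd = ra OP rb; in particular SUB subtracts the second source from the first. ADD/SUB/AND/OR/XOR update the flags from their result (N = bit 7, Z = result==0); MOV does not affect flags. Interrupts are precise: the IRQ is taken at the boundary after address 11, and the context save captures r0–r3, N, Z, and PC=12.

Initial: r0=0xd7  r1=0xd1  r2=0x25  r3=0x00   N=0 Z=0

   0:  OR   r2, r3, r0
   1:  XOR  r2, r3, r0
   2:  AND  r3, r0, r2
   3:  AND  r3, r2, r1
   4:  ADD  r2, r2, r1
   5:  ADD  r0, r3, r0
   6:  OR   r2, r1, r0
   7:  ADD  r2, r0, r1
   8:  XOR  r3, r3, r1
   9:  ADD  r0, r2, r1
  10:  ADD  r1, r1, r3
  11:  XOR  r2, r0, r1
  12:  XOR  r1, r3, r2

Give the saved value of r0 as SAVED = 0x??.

after  0: r0=0xd7 r1=0xd1 r2=0xd7 r3=0x00  N=1 Z=0
after  1: r0=0xd7 r1=0xd1 r2=0xd7 r3=0x00  N=1 Z=0
after  2: r0=0xd7 r1=0xd1 r2=0xd7 r3=0xd7  N=1 Z=0
after  3: r0=0xd7 r1=0xd1 r2=0xd7 r3=0xd1  N=1 Z=0
after  4: r0=0xd7 r1=0xd1 r2=0xa8 r3=0xd1  N=1 Z=0
after  5: r0=0xa8 r1=0xd1 r2=0xa8 r3=0xd1  N=1 Z=0
after  6: r0=0xa8 r1=0xd1 r2=0xf9 r3=0xd1  N=1 Z=0
after  7: r0=0xa8 r1=0xd1 r2=0x79 r3=0xd1  N=0 Z=0
after  8: r0=0xa8 r1=0xd1 r2=0x79 r3=0x00  N=0 Z=1
after  9: r0=0x4a r1=0xd1 r2=0x79 r3=0x00  N=0 Z=0
after 10: r0=0x4a r1=0xd1 r2=0x79 r3=0x00  N=1 Z=0
after 11: r0=0x4a r1=0xd1 r2=0x9b r3=0x00  N=1 Z=0
-- IRQ taken; context saved, return-PC = 12 --

SAVED = 0x4a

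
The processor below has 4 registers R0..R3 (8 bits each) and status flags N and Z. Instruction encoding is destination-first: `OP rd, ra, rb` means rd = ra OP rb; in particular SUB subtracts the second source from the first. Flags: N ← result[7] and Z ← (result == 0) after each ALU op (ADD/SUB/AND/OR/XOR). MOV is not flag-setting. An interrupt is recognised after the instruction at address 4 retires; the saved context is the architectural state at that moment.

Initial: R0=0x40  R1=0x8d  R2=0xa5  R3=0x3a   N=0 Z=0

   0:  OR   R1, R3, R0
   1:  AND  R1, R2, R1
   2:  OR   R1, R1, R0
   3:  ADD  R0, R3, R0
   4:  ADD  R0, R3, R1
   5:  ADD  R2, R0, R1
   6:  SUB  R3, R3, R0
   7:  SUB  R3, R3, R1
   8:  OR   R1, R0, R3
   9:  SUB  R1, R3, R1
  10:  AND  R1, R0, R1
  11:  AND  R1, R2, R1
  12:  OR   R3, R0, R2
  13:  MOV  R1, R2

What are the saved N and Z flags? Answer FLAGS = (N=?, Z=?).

after  0: R0=0x40 R1=0x7a R2=0xa5 R3=0x3a  N=0 Z=0
after  1: R0=0x40 R1=0x20 R2=0xa5 R3=0x3a  N=0 Z=0
after  2: R0=0x40 R1=0x60 R2=0xa5 R3=0x3a  N=0 Z=0
after  3: R0=0x7a R1=0x60 R2=0xa5 R3=0x3a  N=0 Z=0
after  4: R0=0x9a R1=0x60 R2=0xa5 R3=0x3a  N=1 Z=0
-- IRQ taken; context saved, return-PC = 5 --

FLAGS = (N=1, Z=0)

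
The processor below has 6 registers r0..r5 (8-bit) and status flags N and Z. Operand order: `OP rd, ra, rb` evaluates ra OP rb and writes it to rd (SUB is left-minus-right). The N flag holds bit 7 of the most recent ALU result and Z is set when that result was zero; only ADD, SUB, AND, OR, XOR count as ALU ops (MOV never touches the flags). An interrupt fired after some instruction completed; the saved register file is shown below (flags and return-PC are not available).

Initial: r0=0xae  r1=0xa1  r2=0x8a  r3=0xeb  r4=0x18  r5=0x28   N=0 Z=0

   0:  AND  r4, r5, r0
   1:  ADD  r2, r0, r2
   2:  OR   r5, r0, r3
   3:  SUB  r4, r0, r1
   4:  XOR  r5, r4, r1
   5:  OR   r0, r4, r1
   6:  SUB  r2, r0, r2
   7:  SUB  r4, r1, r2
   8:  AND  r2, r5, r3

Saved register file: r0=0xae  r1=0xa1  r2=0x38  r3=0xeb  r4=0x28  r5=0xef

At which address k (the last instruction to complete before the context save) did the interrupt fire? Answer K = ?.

K = 2

after  0: r0=0xae r1=0xa1 r2=0x8a r3=0xeb r4=0x28 r5=0x28  N=0 Z=0
after  1: r0=0xae r1=0xa1 r2=0x38 r3=0xeb r4=0x28 r5=0x28  N=0 Z=0
after  2: r0=0xae r1=0xa1 r2=0x38 r3=0xeb r4=0x28 r5=0xef  N=1 Z=0
-- IRQ taken; context saved, return-PC = 3 --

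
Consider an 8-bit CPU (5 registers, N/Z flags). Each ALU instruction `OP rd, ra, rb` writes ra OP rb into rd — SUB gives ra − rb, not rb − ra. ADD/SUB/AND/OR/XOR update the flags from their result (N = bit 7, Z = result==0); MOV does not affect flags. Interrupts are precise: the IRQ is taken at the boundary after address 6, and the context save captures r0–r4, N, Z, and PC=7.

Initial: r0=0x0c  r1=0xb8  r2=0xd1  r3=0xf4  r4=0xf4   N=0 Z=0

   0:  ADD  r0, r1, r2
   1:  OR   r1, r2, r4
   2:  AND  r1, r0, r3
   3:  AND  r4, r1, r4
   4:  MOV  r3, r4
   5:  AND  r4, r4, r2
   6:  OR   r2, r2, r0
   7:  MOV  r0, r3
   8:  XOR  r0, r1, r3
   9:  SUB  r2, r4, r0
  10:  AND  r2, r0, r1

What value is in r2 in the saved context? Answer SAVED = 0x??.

after  0: r0=0x89 r1=0xb8 r2=0xd1 r3=0xf4 r4=0xf4  N=1 Z=0
after  1: r0=0x89 r1=0xf5 r2=0xd1 r3=0xf4 r4=0xf4  N=1 Z=0
after  2: r0=0x89 r1=0x80 r2=0xd1 r3=0xf4 r4=0xf4  N=1 Z=0
after  3: r0=0x89 r1=0x80 r2=0xd1 r3=0xf4 r4=0x80  N=1 Z=0
after  4: r0=0x89 r1=0x80 r2=0xd1 r3=0x80 r4=0x80  N=1 Z=0
after  5: r0=0x89 r1=0x80 r2=0xd1 r3=0x80 r4=0x80  N=1 Z=0
after  6: r0=0x89 r1=0x80 r2=0xd9 r3=0x80 r4=0x80  N=1 Z=0
-- IRQ taken; context saved, return-PC = 7 --

SAVED = 0xd9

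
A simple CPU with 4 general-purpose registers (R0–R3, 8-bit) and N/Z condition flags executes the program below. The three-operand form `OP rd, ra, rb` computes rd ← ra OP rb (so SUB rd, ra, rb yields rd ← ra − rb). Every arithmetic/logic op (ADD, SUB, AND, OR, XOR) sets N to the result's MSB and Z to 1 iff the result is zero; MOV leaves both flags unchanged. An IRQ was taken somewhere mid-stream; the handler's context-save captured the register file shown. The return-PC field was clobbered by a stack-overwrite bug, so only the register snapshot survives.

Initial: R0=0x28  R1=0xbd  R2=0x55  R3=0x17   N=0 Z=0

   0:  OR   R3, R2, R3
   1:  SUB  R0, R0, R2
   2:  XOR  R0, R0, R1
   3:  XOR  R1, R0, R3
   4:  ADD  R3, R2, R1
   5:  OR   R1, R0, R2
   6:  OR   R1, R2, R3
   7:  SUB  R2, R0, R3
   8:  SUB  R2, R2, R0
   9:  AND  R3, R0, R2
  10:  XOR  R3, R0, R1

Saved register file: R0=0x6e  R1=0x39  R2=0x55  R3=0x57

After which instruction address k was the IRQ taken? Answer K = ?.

after  0: R0=0x28 R1=0xbd R2=0x55 R3=0x57  N=0 Z=0
after  1: R0=0xd3 R1=0xbd R2=0x55 R3=0x57  N=1 Z=0
after  2: R0=0x6e R1=0xbd R2=0x55 R3=0x57  N=0 Z=0
after  3: R0=0x6e R1=0x39 R2=0x55 R3=0x57  N=0 Z=0
-- IRQ taken; context saved, return-PC = 4 --

K = 3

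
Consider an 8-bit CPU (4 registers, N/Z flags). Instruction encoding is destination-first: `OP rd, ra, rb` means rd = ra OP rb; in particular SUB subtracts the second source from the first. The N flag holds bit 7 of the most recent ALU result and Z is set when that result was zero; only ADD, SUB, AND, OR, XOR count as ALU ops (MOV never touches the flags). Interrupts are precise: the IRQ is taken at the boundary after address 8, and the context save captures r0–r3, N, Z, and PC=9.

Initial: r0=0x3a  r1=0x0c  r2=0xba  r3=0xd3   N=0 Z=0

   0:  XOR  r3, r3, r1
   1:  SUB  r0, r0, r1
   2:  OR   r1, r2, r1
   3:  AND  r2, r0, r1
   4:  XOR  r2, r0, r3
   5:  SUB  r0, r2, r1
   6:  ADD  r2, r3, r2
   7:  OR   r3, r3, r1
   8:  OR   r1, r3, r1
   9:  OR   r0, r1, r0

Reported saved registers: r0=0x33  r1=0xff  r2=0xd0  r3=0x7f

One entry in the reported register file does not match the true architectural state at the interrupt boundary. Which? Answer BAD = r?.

BAD = r3

after  0: r0=0x3a r1=0x0c r2=0xba r3=0xdf  N=1 Z=0
after  1: r0=0x2e r1=0x0c r2=0xba r3=0xdf  N=0 Z=0
after  2: r0=0x2e r1=0xbe r2=0xba r3=0xdf  N=1 Z=0
after  3: r0=0x2e r1=0xbe r2=0x2e r3=0xdf  N=0 Z=0
after  4: r0=0x2e r1=0xbe r2=0xf1 r3=0xdf  N=1 Z=0
after  5: r0=0x33 r1=0xbe r2=0xf1 r3=0xdf  N=0 Z=0
after  6: r0=0x33 r1=0xbe r2=0xd0 r3=0xdf  N=1 Z=0
after  7: r0=0x33 r1=0xbe r2=0xd0 r3=0xff  N=1 Z=0
after  8: r0=0x33 r1=0xff r2=0xd0 r3=0xff  N=1 Z=0
-- IRQ taken; context saved, return-PC = 9 --
mismatch: r3: reported 0x7f vs actual 0xff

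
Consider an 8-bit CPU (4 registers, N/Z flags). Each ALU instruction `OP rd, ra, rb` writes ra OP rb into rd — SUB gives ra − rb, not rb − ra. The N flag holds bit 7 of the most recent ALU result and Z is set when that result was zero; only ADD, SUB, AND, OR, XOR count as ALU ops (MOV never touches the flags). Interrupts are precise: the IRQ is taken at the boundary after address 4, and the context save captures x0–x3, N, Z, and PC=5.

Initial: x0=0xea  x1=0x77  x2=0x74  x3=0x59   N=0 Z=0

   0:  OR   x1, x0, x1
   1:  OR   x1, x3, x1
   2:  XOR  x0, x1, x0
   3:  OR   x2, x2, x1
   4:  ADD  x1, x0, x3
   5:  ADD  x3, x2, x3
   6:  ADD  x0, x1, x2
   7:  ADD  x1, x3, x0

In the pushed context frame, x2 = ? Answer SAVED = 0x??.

after  0: x0=0xea x1=0xff x2=0x74 x3=0x59  N=1 Z=0
after  1: x0=0xea x1=0xff x2=0x74 x3=0x59  N=1 Z=0
after  2: x0=0x15 x1=0xff x2=0x74 x3=0x59  N=0 Z=0
after  3: x0=0x15 x1=0xff x2=0xff x3=0x59  N=1 Z=0
after  4: x0=0x15 x1=0x6e x2=0xff x3=0x59  N=0 Z=0
-- IRQ taken; context saved, return-PC = 5 --

SAVED = 0xff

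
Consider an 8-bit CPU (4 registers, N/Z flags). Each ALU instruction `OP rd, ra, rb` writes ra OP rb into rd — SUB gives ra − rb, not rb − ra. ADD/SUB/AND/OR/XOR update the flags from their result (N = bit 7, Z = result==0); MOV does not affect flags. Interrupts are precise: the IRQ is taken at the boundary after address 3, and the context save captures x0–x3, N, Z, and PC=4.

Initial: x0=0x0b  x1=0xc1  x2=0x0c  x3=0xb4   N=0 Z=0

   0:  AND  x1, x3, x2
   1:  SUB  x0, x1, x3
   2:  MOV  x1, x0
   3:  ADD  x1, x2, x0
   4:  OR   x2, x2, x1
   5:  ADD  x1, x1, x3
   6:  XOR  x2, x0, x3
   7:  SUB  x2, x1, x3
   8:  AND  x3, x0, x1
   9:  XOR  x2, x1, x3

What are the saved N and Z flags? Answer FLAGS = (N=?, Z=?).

after  0: x0=0x0b x1=0x04 x2=0x0c x3=0xb4  N=0 Z=0
after  1: x0=0x50 x1=0x04 x2=0x0c x3=0xb4  N=0 Z=0
after  2: x0=0x50 x1=0x50 x2=0x0c x3=0xb4  N=0 Z=0
after  3: x0=0x50 x1=0x5c x2=0x0c x3=0xb4  N=0 Z=0
-- IRQ taken; context saved, return-PC = 4 --

FLAGS = (N=0, Z=0)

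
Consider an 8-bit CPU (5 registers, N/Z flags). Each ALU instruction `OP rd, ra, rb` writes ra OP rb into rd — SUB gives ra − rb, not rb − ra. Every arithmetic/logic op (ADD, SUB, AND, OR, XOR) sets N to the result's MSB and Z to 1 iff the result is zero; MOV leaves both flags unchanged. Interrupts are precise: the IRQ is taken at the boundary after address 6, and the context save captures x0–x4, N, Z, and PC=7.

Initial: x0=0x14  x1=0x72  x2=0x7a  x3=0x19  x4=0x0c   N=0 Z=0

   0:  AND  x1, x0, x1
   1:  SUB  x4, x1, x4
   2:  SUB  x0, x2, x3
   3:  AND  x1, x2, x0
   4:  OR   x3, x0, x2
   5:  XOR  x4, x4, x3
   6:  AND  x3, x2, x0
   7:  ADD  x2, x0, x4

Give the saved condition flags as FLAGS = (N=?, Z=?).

FLAGS = (N=0, Z=0)

after  0: x0=0x14 x1=0x10 x2=0x7a x3=0x19 x4=0x0c  N=0 Z=0
after  1: x0=0x14 x1=0x10 x2=0x7a x3=0x19 x4=0x04  N=0 Z=0
after  2: x0=0x61 x1=0x10 x2=0x7a x3=0x19 x4=0x04  N=0 Z=0
after  3: x0=0x61 x1=0x60 x2=0x7a x3=0x19 x4=0x04  N=0 Z=0
after  4: x0=0x61 x1=0x60 x2=0x7a x3=0x7b x4=0x04  N=0 Z=0
after  5: x0=0x61 x1=0x60 x2=0x7a x3=0x7b x4=0x7f  N=0 Z=0
after  6: x0=0x61 x1=0x60 x2=0x7a x3=0x60 x4=0x7f  N=0 Z=0
-- IRQ taken; context saved, return-PC = 7 --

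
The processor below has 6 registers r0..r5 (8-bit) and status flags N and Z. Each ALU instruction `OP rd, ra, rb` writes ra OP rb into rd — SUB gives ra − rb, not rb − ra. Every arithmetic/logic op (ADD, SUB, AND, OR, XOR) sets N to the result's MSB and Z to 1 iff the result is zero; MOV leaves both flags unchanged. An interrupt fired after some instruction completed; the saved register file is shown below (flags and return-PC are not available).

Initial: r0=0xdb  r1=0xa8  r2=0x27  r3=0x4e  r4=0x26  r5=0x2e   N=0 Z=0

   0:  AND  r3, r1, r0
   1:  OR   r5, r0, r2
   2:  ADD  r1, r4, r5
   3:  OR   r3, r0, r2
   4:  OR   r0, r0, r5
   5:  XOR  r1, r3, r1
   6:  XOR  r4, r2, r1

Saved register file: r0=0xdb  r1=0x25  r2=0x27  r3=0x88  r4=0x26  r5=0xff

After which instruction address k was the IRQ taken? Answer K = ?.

K = 2

after  0: r0=0xdb r1=0xa8 r2=0x27 r3=0x88 r4=0x26 r5=0x2e  N=1 Z=0
after  1: r0=0xdb r1=0xa8 r2=0x27 r3=0x88 r4=0x26 r5=0xff  N=1 Z=0
after  2: r0=0xdb r1=0x25 r2=0x27 r3=0x88 r4=0x26 r5=0xff  N=0 Z=0
-- IRQ taken; context saved, return-PC = 3 --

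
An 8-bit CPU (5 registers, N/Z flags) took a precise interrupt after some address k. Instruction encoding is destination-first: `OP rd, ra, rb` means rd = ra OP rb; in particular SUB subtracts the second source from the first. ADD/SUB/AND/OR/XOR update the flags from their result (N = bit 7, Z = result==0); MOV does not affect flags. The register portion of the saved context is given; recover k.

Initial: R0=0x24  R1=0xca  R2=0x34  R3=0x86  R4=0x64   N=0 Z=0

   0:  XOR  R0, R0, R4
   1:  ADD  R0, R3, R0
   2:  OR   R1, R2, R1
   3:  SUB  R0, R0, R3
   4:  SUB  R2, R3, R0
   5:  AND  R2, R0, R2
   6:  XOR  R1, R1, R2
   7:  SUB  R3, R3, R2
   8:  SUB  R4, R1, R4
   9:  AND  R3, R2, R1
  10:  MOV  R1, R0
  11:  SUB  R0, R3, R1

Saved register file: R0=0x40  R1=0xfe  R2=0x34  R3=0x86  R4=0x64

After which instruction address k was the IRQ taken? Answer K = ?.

after  0: R0=0x40 R1=0xca R2=0x34 R3=0x86 R4=0x64  N=0 Z=0
after  1: R0=0xc6 R1=0xca R2=0x34 R3=0x86 R4=0x64  N=1 Z=0
after  2: R0=0xc6 R1=0xfe R2=0x34 R3=0x86 R4=0x64  N=1 Z=0
after  3: R0=0x40 R1=0xfe R2=0x34 R3=0x86 R4=0x64  N=0 Z=0
-- IRQ taken; context saved, return-PC = 4 --

K = 3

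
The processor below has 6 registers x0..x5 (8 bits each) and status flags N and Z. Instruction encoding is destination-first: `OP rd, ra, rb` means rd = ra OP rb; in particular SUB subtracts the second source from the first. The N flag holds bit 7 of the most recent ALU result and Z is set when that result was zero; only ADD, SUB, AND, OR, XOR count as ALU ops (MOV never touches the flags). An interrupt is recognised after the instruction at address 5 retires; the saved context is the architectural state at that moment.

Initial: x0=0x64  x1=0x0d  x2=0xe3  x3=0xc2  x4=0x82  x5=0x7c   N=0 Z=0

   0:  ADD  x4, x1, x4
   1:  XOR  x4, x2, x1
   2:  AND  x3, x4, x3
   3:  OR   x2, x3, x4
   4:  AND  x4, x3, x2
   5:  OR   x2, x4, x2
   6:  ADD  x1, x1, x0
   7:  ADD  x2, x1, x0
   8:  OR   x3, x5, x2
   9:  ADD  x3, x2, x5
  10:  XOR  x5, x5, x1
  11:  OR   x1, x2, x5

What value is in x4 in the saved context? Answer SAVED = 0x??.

after  0: x0=0x64 x1=0x0d x2=0xe3 x3=0xc2 x4=0x8f x5=0x7c  N=1 Z=0
after  1: x0=0x64 x1=0x0d x2=0xe3 x3=0xc2 x4=0xee x5=0x7c  N=1 Z=0
after  2: x0=0x64 x1=0x0d x2=0xe3 x3=0xc2 x4=0xee x5=0x7c  N=1 Z=0
after  3: x0=0x64 x1=0x0d x2=0xee x3=0xc2 x4=0xee x5=0x7c  N=1 Z=0
after  4: x0=0x64 x1=0x0d x2=0xee x3=0xc2 x4=0xc2 x5=0x7c  N=1 Z=0
after  5: x0=0x64 x1=0x0d x2=0xee x3=0xc2 x4=0xc2 x5=0x7c  N=1 Z=0
-- IRQ taken; context saved, return-PC = 6 --

SAVED = 0xc2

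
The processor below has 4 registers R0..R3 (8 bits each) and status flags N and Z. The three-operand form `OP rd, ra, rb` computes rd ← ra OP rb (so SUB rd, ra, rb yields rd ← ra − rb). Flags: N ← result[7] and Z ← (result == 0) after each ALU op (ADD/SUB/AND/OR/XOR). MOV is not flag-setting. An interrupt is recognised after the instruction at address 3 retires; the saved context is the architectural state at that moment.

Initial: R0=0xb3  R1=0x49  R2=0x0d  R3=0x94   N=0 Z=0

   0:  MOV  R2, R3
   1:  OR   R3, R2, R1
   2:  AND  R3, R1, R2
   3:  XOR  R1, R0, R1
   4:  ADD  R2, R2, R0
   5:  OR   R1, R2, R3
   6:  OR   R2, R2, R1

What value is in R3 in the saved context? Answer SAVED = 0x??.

SAVED = 0x00

after  0: R0=0xb3 R1=0x49 R2=0x94 R3=0x94  N=0 Z=0
after  1: R0=0xb3 R1=0x49 R2=0x94 R3=0xdd  N=1 Z=0
after  2: R0=0xb3 R1=0x49 R2=0x94 R3=0x00  N=0 Z=1
after  3: R0=0xb3 R1=0xfa R2=0x94 R3=0x00  N=1 Z=0
-- IRQ taken; context saved, return-PC = 4 --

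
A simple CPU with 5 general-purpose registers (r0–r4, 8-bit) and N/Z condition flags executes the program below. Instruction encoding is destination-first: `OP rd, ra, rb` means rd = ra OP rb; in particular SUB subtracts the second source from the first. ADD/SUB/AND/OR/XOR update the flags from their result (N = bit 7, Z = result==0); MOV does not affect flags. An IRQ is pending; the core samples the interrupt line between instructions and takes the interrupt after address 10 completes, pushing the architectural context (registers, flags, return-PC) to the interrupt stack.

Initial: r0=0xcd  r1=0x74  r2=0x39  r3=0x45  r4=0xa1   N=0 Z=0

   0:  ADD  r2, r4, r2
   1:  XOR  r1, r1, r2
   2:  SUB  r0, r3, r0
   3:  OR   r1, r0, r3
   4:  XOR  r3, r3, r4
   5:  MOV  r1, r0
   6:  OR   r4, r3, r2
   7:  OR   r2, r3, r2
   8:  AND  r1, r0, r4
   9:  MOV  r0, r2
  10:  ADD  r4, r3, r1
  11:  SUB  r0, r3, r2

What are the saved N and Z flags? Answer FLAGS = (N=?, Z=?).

FLAGS = (N=0, Z=0)

after  0: r0=0xcd r1=0x74 r2=0xda r3=0x45 r4=0xa1  N=1 Z=0
after  1: r0=0xcd r1=0xae r2=0xda r3=0x45 r4=0xa1  N=1 Z=0
after  2: r0=0x78 r1=0xae r2=0xda r3=0x45 r4=0xa1  N=0 Z=0
after  3: r0=0x78 r1=0x7d r2=0xda r3=0x45 r4=0xa1  N=0 Z=0
after  4: r0=0x78 r1=0x7d r2=0xda r3=0xe4 r4=0xa1  N=1 Z=0
after  5: r0=0x78 r1=0x78 r2=0xda r3=0xe4 r4=0xa1  N=1 Z=0
after  6: r0=0x78 r1=0x78 r2=0xda r3=0xe4 r4=0xfe  N=1 Z=0
after  7: r0=0x78 r1=0x78 r2=0xfe r3=0xe4 r4=0xfe  N=1 Z=0
after  8: r0=0x78 r1=0x78 r2=0xfe r3=0xe4 r4=0xfe  N=0 Z=0
after  9: r0=0xfe r1=0x78 r2=0xfe r3=0xe4 r4=0xfe  N=0 Z=0
after 10: r0=0xfe r1=0x78 r2=0xfe r3=0xe4 r4=0x5c  N=0 Z=0
-- IRQ taken; context saved, return-PC = 11 --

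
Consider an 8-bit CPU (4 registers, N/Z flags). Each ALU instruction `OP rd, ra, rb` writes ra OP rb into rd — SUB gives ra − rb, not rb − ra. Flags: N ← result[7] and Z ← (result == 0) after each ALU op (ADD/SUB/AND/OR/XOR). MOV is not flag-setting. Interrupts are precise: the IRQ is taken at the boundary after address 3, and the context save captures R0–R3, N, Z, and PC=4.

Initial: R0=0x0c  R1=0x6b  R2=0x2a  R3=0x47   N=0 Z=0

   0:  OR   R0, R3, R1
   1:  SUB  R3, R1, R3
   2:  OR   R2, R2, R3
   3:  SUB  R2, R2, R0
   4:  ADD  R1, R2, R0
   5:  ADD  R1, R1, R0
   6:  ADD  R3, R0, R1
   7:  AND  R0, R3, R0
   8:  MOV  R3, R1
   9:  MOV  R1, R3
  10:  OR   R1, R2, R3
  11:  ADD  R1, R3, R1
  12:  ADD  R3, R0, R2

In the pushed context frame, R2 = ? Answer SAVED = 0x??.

SAVED = 0xbf

after  0: R0=0x6f R1=0x6b R2=0x2a R3=0x47  N=0 Z=0
after  1: R0=0x6f R1=0x6b R2=0x2a R3=0x24  N=0 Z=0
after  2: R0=0x6f R1=0x6b R2=0x2e R3=0x24  N=0 Z=0
after  3: R0=0x6f R1=0x6b R2=0xbf R3=0x24  N=1 Z=0
-- IRQ taken; context saved, return-PC = 4 --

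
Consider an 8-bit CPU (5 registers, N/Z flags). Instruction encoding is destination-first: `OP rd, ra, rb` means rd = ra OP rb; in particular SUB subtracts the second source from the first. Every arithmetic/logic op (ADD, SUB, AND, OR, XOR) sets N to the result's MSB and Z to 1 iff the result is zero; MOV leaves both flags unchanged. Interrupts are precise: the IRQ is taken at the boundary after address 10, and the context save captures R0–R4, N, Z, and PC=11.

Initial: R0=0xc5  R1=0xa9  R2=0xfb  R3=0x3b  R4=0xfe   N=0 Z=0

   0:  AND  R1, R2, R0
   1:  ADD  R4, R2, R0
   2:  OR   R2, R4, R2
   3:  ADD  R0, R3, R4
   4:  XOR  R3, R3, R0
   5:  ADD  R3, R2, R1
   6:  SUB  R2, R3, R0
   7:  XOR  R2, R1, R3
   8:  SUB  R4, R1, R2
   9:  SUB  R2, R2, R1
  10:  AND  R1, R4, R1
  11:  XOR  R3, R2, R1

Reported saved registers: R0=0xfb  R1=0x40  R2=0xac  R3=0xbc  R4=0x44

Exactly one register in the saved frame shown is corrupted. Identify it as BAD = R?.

BAD = R2

after  0: R0=0xc5 R1=0xc1 R2=0xfb R3=0x3b R4=0xfe  N=1 Z=0
after  1: R0=0xc5 R1=0xc1 R2=0xfb R3=0x3b R4=0xc0  N=1 Z=0
after  2: R0=0xc5 R1=0xc1 R2=0xfb R3=0x3b R4=0xc0  N=1 Z=0
after  3: R0=0xfb R1=0xc1 R2=0xfb R3=0x3b R4=0xc0  N=1 Z=0
after  4: R0=0xfb R1=0xc1 R2=0xfb R3=0xc0 R4=0xc0  N=1 Z=0
after  5: R0=0xfb R1=0xc1 R2=0xfb R3=0xbc R4=0xc0  N=1 Z=0
after  6: R0=0xfb R1=0xc1 R2=0xc1 R3=0xbc R4=0xc0  N=1 Z=0
after  7: R0=0xfb R1=0xc1 R2=0x7d R3=0xbc R4=0xc0  N=0 Z=0
after  8: R0=0xfb R1=0xc1 R2=0x7d R3=0xbc R4=0x44  N=0 Z=0
after  9: R0=0xfb R1=0xc1 R2=0xbc R3=0xbc R4=0x44  N=1 Z=0
after 10: R0=0xfb R1=0x40 R2=0xbc R3=0xbc R4=0x44  N=0 Z=0
-- IRQ taken; context saved, return-PC = 11 --
mismatch: R2: reported 0xac vs actual 0xbc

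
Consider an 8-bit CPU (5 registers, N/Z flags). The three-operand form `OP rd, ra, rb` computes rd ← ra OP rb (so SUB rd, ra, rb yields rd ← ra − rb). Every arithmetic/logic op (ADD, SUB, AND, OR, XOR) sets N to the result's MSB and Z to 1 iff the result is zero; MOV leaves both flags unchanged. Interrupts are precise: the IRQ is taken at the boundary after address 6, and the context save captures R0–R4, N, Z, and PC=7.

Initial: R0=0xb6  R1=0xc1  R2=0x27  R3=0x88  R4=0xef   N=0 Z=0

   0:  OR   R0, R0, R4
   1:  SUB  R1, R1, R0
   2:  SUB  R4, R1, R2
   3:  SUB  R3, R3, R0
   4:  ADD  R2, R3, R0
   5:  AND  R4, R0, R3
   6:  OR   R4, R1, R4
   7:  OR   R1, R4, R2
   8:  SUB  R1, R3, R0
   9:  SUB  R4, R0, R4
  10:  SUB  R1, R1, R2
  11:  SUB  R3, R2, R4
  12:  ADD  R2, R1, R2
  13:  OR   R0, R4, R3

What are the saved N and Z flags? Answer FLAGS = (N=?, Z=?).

FLAGS = (N=1, Z=0)

after  0: R0=0xff R1=0xc1 R2=0x27 R3=0x88 R4=0xef  N=1 Z=0
after  1: R0=0xff R1=0xc2 R2=0x27 R3=0x88 R4=0xef  N=1 Z=0
after  2: R0=0xff R1=0xc2 R2=0x27 R3=0x88 R4=0x9b  N=1 Z=0
after  3: R0=0xff R1=0xc2 R2=0x27 R3=0x89 R4=0x9b  N=1 Z=0
after  4: R0=0xff R1=0xc2 R2=0x88 R3=0x89 R4=0x9b  N=1 Z=0
after  5: R0=0xff R1=0xc2 R2=0x88 R3=0x89 R4=0x89  N=1 Z=0
after  6: R0=0xff R1=0xc2 R2=0x88 R3=0x89 R4=0xcb  N=1 Z=0
-- IRQ taken; context saved, return-PC = 7 --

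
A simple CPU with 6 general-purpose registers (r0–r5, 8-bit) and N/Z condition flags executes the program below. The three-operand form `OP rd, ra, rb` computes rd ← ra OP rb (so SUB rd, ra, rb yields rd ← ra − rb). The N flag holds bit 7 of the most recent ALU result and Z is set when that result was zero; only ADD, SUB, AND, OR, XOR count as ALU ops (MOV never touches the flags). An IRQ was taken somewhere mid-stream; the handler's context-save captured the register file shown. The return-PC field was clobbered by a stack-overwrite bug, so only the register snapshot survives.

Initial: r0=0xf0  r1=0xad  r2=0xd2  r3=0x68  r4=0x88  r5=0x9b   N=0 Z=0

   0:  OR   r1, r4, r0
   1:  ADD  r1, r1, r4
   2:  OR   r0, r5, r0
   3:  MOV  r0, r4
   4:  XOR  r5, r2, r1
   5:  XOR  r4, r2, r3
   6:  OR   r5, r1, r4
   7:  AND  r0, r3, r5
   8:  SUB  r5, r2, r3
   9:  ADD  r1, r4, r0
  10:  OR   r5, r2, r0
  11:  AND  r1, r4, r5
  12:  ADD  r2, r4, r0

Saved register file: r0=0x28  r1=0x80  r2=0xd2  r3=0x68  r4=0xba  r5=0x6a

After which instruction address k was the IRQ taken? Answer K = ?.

after  0: r0=0xf0 r1=0xf8 r2=0xd2 r3=0x68 r4=0x88 r5=0x9b  N=1 Z=0
after  1: r0=0xf0 r1=0x80 r2=0xd2 r3=0x68 r4=0x88 r5=0x9b  N=1 Z=0
after  2: r0=0xfb r1=0x80 r2=0xd2 r3=0x68 r4=0x88 r5=0x9b  N=1 Z=0
after  3: r0=0x88 r1=0x80 r2=0xd2 r3=0x68 r4=0x88 r5=0x9b  N=1 Z=0
after  4: r0=0x88 r1=0x80 r2=0xd2 r3=0x68 r4=0x88 r5=0x52  N=0 Z=0
after  5: r0=0x88 r1=0x80 r2=0xd2 r3=0x68 r4=0xba r5=0x52  N=1 Z=0
after  6: r0=0x88 r1=0x80 r2=0xd2 r3=0x68 r4=0xba r5=0xba  N=1 Z=0
after  7: r0=0x28 r1=0x80 r2=0xd2 r3=0x68 r4=0xba r5=0xba  N=0 Z=0
after  8: r0=0x28 r1=0x80 r2=0xd2 r3=0x68 r4=0xba r5=0x6a  N=0 Z=0
-- IRQ taken; context saved, return-PC = 9 --

K = 8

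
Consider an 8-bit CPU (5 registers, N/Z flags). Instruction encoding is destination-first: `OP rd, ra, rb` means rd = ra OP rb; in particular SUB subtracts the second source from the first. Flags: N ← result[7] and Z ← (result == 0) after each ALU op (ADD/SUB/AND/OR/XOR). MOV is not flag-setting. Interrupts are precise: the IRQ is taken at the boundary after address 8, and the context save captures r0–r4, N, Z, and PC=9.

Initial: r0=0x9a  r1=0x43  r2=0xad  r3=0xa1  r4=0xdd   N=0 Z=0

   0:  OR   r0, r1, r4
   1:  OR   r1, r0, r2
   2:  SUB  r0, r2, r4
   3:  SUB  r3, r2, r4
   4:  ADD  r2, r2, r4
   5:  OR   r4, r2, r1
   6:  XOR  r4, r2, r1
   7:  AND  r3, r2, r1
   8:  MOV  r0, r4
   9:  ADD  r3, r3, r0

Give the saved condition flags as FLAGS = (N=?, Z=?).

after  0: r0=0xdf r1=0x43 r2=0xad r3=0xa1 r4=0xdd  N=1 Z=0
after  1: r0=0xdf r1=0xff r2=0xad r3=0xa1 r4=0xdd  N=1 Z=0
after  2: r0=0xd0 r1=0xff r2=0xad r3=0xa1 r4=0xdd  N=1 Z=0
after  3: r0=0xd0 r1=0xff r2=0xad r3=0xd0 r4=0xdd  N=1 Z=0
after  4: r0=0xd0 r1=0xff r2=0x8a r3=0xd0 r4=0xdd  N=1 Z=0
after  5: r0=0xd0 r1=0xff r2=0x8a r3=0xd0 r4=0xff  N=1 Z=0
after  6: r0=0xd0 r1=0xff r2=0x8a r3=0xd0 r4=0x75  N=0 Z=0
after  7: r0=0xd0 r1=0xff r2=0x8a r3=0x8a r4=0x75  N=1 Z=0
after  8: r0=0x75 r1=0xff r2=0x8a r3=0x8a r4=0x75  N=1 Z=0
-- IRQ taken; context saved, return-PC = 9 --

FLAGS = (N=1, Z=0)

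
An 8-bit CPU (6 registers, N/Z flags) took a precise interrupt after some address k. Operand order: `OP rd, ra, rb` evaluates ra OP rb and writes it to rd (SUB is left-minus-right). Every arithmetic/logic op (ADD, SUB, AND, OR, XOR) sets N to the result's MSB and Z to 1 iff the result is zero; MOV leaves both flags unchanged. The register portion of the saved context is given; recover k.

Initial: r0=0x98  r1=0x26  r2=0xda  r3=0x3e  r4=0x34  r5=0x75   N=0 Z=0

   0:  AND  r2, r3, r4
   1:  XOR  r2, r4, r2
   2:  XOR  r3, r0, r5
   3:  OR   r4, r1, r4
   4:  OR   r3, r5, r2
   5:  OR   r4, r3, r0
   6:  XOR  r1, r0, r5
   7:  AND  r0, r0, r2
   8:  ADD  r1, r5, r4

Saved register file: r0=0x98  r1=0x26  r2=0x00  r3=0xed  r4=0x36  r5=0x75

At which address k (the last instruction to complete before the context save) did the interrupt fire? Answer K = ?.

after  0: r0=0x98 r1=0x26 r2=0x34 r3=0x3e r4=0x34 r5=0x75  N=0 Z=0
after  1: r0=0x98 r1=0x26 r2=0x00 r3=0x3e r4=0x34 r5=0x75  N=0 Z=1
after  2: r0=0x98 r1=0x26 r2=0x00 r3=0xed r4=0x34 r5=0x75  N=1 Z=0
after  3: r0=0x98 r1=0x26 r2=0x00 r3=0xed r4=0x36 r5=0x75  N=0 Z=0
-- IRQ taken; context saved, return-PC = 4 --

K = 3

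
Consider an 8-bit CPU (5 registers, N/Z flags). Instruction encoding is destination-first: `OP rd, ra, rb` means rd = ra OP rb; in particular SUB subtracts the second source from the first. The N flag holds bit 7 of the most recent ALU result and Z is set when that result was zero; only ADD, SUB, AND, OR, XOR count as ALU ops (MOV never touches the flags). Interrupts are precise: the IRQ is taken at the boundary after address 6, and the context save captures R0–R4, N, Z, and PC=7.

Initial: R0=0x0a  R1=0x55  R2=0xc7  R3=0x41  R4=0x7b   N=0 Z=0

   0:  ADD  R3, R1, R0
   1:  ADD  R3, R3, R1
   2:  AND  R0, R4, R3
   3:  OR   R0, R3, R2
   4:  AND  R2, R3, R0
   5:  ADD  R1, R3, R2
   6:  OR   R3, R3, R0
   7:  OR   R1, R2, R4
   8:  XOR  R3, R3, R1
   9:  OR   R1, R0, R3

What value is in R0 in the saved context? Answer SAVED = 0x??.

SAVED = 0xf7

after  0: R0=0x0a R1=0x55 R2=0xc7 R3=0x5f R4=0x7b  N=0 Z=0
after  1: R0=0x0a R1=0x55 R2=0xc7 R3=0xb4 R4=0x7b  N=1 Z=0
after  2: R0=0x30 R1=0x55 R2=0xc7 R3=0xb4 R4=0x7b  N=0 Z=0
after  3: R0=0xf7 R1=0x55 R2=0xc7 R3=0xb4 R4=0x7b  N=1 Z=0
after  4: R0=0xf7 R1=0x55 R2=0xb4 R3=0xb4 R4=0x7b  N=1 Z=0
after  5: R0=0xf7 R1=0x68 R2=0xb4 R3=0xb4 R4=0x7b  N=0 Z=0
after  6: R0=0xf7 R1=0x68 R2=0xb4 R3=0xf7 R4=0x7b  N=1 Z=0
-- IRQ taken; context saved, return-PC = 7 --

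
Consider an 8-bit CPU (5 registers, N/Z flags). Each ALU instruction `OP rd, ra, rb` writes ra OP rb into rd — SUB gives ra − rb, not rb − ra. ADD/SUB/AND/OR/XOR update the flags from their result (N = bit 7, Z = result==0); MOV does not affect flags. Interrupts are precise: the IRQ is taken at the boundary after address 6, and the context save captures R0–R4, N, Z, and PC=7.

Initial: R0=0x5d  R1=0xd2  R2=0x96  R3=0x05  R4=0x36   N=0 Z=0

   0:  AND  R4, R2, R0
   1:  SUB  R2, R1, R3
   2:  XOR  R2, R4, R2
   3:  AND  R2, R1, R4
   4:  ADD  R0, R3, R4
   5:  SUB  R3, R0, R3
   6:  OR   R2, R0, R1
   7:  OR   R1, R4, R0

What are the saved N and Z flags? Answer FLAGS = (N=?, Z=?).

after  0: R0=0x5d R1=0xd2 R2=0x96 R3=0x05 R4=0x14  N=0 Z=0
after  1: R0=0x5d R1=0xd2 R2=0xcd R3=0x05 R4=0x14  N=1 Z=0
after  2: R0=0x5d R1=0xd2 R2=0xd9 R3=0x05 R4=0x14  N=1 Z=0
after  3: R0=0x5d R1=0xd2 R2=0x10 R3=0x05 R4=0x14  N=0 Z=0
after  4: R0=0x19 R1=0xd2 R2=0x10 R3=0x05 R4=0x14  N=0 Z=0
after  5: R0=0x19 R1=0xd2 R2=0x10 R3=0x14 R4=0x14  N=0 Z=0
after  6: R0=0x19 R1=0xd2 R2=0xdb R3=0x14 R4=0x14  N=1 Z=0
-- IRQ taken; context saved, return-PC = 7 --

FLAGS = (N=1, Z=0)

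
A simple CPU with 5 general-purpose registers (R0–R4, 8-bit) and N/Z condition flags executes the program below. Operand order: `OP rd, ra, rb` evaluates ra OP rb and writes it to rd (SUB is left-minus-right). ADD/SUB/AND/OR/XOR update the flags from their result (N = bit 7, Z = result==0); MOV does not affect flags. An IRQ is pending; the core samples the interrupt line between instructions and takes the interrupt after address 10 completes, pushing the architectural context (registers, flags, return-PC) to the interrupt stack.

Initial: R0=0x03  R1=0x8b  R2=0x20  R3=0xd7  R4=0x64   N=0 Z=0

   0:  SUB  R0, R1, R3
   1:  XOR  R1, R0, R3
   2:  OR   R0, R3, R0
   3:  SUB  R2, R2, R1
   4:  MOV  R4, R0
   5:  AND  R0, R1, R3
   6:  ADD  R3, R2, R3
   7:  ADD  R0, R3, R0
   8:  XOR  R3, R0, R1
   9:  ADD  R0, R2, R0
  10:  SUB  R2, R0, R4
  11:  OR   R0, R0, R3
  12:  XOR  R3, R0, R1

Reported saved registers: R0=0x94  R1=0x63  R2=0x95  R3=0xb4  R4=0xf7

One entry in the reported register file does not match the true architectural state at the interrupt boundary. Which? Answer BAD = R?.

after  0: R0=0xb4 R1=0x8b R2=0x20 R3=0xd7 R4=0x64  N=1 Z=0
after  1: R0=0xb4 R1=0x63 R2=0x20 R3=0xd7 R4=0x64  N=0 Z=0
after  2: R0=0xf7 R1=0x63 R2=0x20 R3=0xd7 R4=0x64  N=1 Z=0
after  3: R0=0xf7 R1=0x63 R2=0xbd R3=0xd7 R4=0x64  N=1 Z=0
after  4: R0=0xf7 R1=0x63 R2=0xbd R3=0xd7 R4=0xf7  N=1 Z=0
after  5: R0=0x43 R1=0x63 R2=0xbd R3=0xd7 R4=0xf7  N=0 Z=0
after  6: R0=0x43 R1=0x63 R2=0xbd R3=0x94 R4=0xf7  N=1 Z=0
after  7: R0=0xd7 R1=0x63 R2=0xbd R3=0x94 R4=0xf7  N=1 Z=0
after  8: R0=0xd7 R1=0x63 R2=0xbd R3=0xb4 R4=0xf7  N=1 Z=0
after  9: R0=0x94 R1=0x63 R2=0xbd R3=0xb4 R4=0xf7  N=1 Z=0
after 10: R0=0x94 R1=0x63 R2=0x9d R3=0xb4 R4=0xf7  N=1 Z=0
-- IRQ taken; context saved, return-PC = 11 --
mismatch: R2: reported 0x95 vs actual 0x9d

BAD = R2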